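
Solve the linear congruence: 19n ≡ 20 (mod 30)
20

Since gcd(19, 30) = 1 divides 20, a solution exists.
Multiply both sides by the inverse of 19 mod 30:
  19^(-1) mod 30 = 19
  x ≡ 19 × 20 ≡ 380 ≡ 20 (mod 30)
Verification: 19 × 20 = 380 = 12 × 30 + 20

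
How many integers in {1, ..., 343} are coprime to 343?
294

Prime factorization: 343 = 7^3
Using the formula φ(n) = n × Π(1 - 1/p) for each prime factor p:
φ(343) = 343 × (1 - 1/7)
φ(343) = 294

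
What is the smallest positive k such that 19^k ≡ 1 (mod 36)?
Powers of 19 mod 36: 19^1≡19, 19^2≡1. Order = 2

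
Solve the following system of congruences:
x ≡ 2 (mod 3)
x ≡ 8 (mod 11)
8

Using the Chinese Remainder Theorem:
M = product of moduli = 33
For equation 1: M_1 = 11, 11 ≡ 2 (mod 3), inverse of 11 mod 3 is 2 (check: 2 × 2 = 4 ≡ 1 (mod 3))
For equation 2: M_2 = 3, 3 ≡ 3 (mod 11), inverse of 3 mod 11 is 4 (check: 3 × 4 = 12 ≡ 1 (mod 11))
Combine: x ≡ Σ r_i×M_i×(M_i⁻¹ mod m_i) = 2×11×2 + 8×3×4 = 44 + 96 = 140
140 mod 33 = 8
x ≡ 8 (mod 33)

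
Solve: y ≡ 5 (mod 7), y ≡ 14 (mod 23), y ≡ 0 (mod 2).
M = 7 × 23 × 2 = 322. M₁ = 46, y₁ ≡ 2 (mod 7). M₂ = 14, y₂ ≡ 5 (mod 23). M₃ = 161, y₃ ≡ 1 (mod 2). y = 5×46×2 + 14×14×5 + 0×161×1 ≡ 152 (mod 322)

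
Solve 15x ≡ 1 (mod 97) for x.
13

Using Extended Euclidean Algorithm:
gcd(15, 97) = 1
Bezout coefficients: 15 × 13 + 97 × -2 = 1
So 15 × 13 ≡ 1 (mod 97)
The inverse is 13 mod 97 = 13
Verification: 15 × 13 = 195 = 2 × 97 + 1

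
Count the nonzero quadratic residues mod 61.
For prime 61, there are (p-1)/2 = (61-1)/2 = 30 quadratic residues (excluding 0).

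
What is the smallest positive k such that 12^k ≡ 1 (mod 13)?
Powers of 12 mod 13: 12^1≡12, 12^2≡1. Order = 2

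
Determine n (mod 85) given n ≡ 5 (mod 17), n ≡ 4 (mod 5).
39

Using the Chinese Remainder Theorem:
M = product of moduli = 85
For equation 1: M_1 = 5, 5 ≡ 5 (mod 17), inverse of 5 mod 17 is 7 (check: 5 × 7 = 35 ≡ 1 (mod 17))
For equation 2: M_2 = 17, 17 ≡ 2 (mod 5), inverse of 17 mod 5 is 3 (check: 2 × 3 = 6 ≡ 1 (mod 5))
Combine: n ≡ Σ r_i×M_i×(M_i⁻¹ mod m_i) = 5×5×7 + 4×17×3 = 175 + 204 = 379
379 mod 85 = 39
n ≡ 39 (mod 85)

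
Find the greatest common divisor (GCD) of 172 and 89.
1

Using the Euclidean algorithm:
172 = 1 × 89 + 83
89 = 1 × 83 + 6
83 = 13 × 6 + 5
6 = 1 × 5 + 1
5 = 5 × 1 + 0

GCD(172, 89) = 1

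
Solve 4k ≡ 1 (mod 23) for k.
6

Using Extended Euclidean Algorithm:
gcd(4, 23) = 1
Bezout coefficients: 4 × 6 + 23 × -1 = 1
So 4 × 6 ≡ 1 (mod 23)
The inverse is 6 mod 23 = 6
Verification: 4 × 6 = 24 = 1 × 23 + 1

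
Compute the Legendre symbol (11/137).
(11/137) = 11^{68} mod 137 = 1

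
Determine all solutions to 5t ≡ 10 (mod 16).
2

Since gcd(5, 16) = 1 divides 10, a solution exists.
Multiply both sides by the inverse of 5 mod 16:
  5^(-1) mod 16 = 13
  x ≡ 13 × 10 ≡ 130 ≡ 2 (mod 16)
Verification: 5 × 2 = 10 = 0 × 16 + 10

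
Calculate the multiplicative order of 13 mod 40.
Powers of 13 mod 40: 13^1≡13, 13^2≡9, 13^3≡37, 13^4≡1. Order = 4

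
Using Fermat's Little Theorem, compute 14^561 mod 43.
By Fermat: 14^{42} ≡ 1 (mod 43). 561 ≡ 15 (mod 42). So 14^{561} ≡ 14^{15} ≡ 41 (mod 43)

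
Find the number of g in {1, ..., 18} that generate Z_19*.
Number of primitive roots mod 19 = φ(18) = 6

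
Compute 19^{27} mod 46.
11

Using successive squaring:
Binary expansion of 27: 11011
Powers of 19 mod 46 (each is the square of the previous):
  19^1 ≡ 19 (mod 46)
  19^2 ≡ 19² = 361 ≡ 39 (mod 46)
  19^4 ≡ 39² = 1521 ≡ 3 (mod 46)
  19^8 ≡ 3² = 9 ≡ 9 (mod 46)
  19^16 ≡ 9² = 81 ≡ 35 (mod 46)
27 = 16 + 8 + 2 + 1, so 19^27 = 19^16 × 19^8 × 19^2 × 19^1 ≡ 35 × 9 × 39 × 19 (mod 46)
Multiplying step by step:
  35 × 9 = 315 ≡ 39 (mod 46)
  39 × 39 = 1521 ≡ 3 (mod 46)
  3 × 19 = 57 ≡ 11 (mod 46)
Result: 19^27 ≡ 11 (mod 46)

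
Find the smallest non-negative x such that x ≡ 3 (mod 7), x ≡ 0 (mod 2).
10

Using the Chinese Remainder Theorem:
M = product of moduli = 14
For equation 1: M_1 = 2, 2 ≡ 2 (mod 7), inverse of 2 mod 7 is 4 (check: 2 × 4 = 8 ≡ 1 (mod 7))
For equation 2: M_2 = 7, 7 ≡ 1 (mod 2), inverse of 7 mod 2 is 1 (check: 1 × 1 = 1 ≡ 1 (mod 2))
Combine: x ≡ Σ r_i×M_i×(M_i⁻¹ mod m_i) = 3×2×4 + 0×7×1 = 24 + 0 = 24
24 mod 14 = 10
x ≡ 10 (mod 14)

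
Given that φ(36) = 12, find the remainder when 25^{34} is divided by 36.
By Euler: 25^{12} ≡ 1 (mod 36) since gcd(25, 36) = 1. 34 = 2×12 + 10. So 25^{34} ≡ 25^{10} ≡ 25 (mod 36)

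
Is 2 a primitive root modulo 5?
p - 1 = 4 has prime divisors 2. Check 2^(4/q) mod 5 for each: 2^(4/2) = 2^2 ≡ 4 (mod 5). None of these is 1, so 2 has order 4 = φ(5), so it is a primitive root mod 5.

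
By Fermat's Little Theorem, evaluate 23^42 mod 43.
By Fermat's Little Theorem, 23^{42} ≡ 1 (mod 43) since 43 is prime and gcd(23, 43) = 1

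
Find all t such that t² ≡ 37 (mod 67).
The square roots of 37 mod 67 are 29 and 38. Verify: 29² = 841 ≡ 37 (mod 67)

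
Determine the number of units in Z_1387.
1296

Prime factorization: 1387 = 19 × 73
Using the formula φ(n) = n × Π(1 - 1/p) for each prime factor p:
φ(1387) = 1387 × (1 - 1/19) × (1 - 1/73)
φ(1387) = 1296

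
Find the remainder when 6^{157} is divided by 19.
By Fermat: 6^{18} ≡ 1 (mod 19). 157 = 8×18 + 13. So 6^{157} ≡ 6^{13} ≡ 4 (mod 19)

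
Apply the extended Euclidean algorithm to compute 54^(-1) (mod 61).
Extended GCD: 54(26) + 61(-23) = 1. So 54^(-1) ≡ 26 ≡ 26 (mod 61). Verify: 54 × 26 = 1404 ≡ 1 (mod 61)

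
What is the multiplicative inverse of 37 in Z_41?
37^(-1) ≡ 10 (mod 41). Verification: 37 × 10 = 370 ≡ 1 (mod 41)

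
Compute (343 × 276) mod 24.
12

(343 × 276) = 94668
94668 mod 24 = 12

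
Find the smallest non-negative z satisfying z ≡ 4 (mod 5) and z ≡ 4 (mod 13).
M = 5 × 13 = 65. M₁ = 13, y₁ ≡ 2 (mod 5). M₂ = 5, y₂ ≡ 8 (mod 13). z = 4×13×2 + 4×5×8 ≡ 4 (mod 65)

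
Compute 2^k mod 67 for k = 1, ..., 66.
g^1, g^2, ..., g^{66} mod 67: {2, 4, 8, 16, 32, 64, 61, 55, 43, 19, 38, 9, 18, 36, 5, 10, 20, 40, 13, 26, 52, 37, 7, 14, 28, 56, 45, 23, 46, 25, 50, 33, 66, 65, 63, 59, 51, 35, 3, 6, 12, 24, 48, 29, 58, 49, 31, 62, 57, 47, 27, 54, 41, 15, 30, 60, 53, 39, 11, 22, 44, 21, 42, 17, 34, 1}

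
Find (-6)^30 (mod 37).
Using repeated squaring. (-6) ≡ 31 (mod 37). 30 = 16 + 8 + 4 + 2 (binary 11110). Repeated squaring mod 37: 31^1 ≡ 31; 31^2 ≡ 31² = 961 ≡ 36; 31^4 ≡ 36² = 1296 ≡ 1; 31^8 ≡ 1² = 1 ≡ 1; 31^16 ≡ 1² = 1 ≡ 1. Multiply: (-6)^30 ≡ 31^16 × 31^8 × 31^4 × 31^2 ≡ 1 × 1 × 1 × 36 (mod 37): 1 × 1 = 1 ≡ 1; 1 × 1 = 1 ≡ 1; 1 × 36 = 36 ≡ 36. So (-6)^30 ≡ 36 (mod 37).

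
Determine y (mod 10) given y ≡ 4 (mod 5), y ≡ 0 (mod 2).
4

Using the Chinese Remainder Theorem:
M = product of moduli = 10
For equation 1: M_1 = 2, 2 ≡ 2 (mod 5), inverse of 2 mod 5 is 3 (check: 2 × 3 = 6 ≡ 1 (mod 5))
For equation 2: M_2 = 5, 5 ≡ 1 (mod 2), inverse of 5 mod 2 is 1 (check: 1 × 1 = 1 ≡ 1 (mod 2))
Combine: y ≡ Σ r_i×M_i×(M_i⁻¹ mod m_i) = 4×2×3 + 0×5×1 = 24 + 0 = 24
24 mod 10 = 4
y ≡ 4 (mod 10)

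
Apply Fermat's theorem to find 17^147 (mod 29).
By Fermat: 17^{28} ≡ 1 (mod 29). 147 ≡ 7 (mod 28). So 17^{147} ≡ 17^{7} ≡ 12 (mod 29)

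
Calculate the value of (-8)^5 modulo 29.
(-8) ≡ 21 (mod 29). 5 = 4 + 1 (binary 101). Repeated squaring mod 29: 21^1 ≡ 21; 21^2 ≡ 21² = 441 ≡ 6; 21^4 ≡ 6² = 36 ≡ 7. Multiply: (-8)^5 ≡ 21^4 × 21^1 ≡ 7 × 21 (mod 29): 7 × 21 = 147 ≡ 2. So (-8)^5 ≡ 2 (mod 29).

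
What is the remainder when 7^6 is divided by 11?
6 = 4 + 2 (binary 110). Repeated squaring mod 11: 7^1 ≡ 7; 7^2 ≡ 7² = 49 ≡ 5; 7^4 ≡ 5² = 25 ≡ 3. Multiply: 7^6 = 7^4 × 7^2 ≡ 3 × 5 (mod 11): 3 × 5 = 15 ≡ 4. So 7^6 ≡ 4 (mod 11).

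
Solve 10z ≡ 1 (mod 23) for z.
10^(-1) ≡ 7 (mod 23). Verification: 10 × 7 = 70 ≡ 1 (mod 23)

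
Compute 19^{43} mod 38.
19

Using successive squaring:
Binary expansion of 43: 101011
Powers of 19 mod 38 (each is the square of the previous):
  19^1 ≡ 19 (mod 38)
  19^2 ≡ 19² = 361 ≡ 19 (mod 38)
  19^4 ≡ 19² = 361 ≡ 19 (mod 38)
  19^8 ≡ 19² = 361 ≡ 19 (mod 38)
  19^16 ≡ 19² = 361 ≡ 19 (mod 38)
  19^32 ≡ 19² = 361 ≡ 19 (mod 38)
43 = 32 + 8 + 2 + 1, so 19^43 = 19^32 × 19^8 × 19^2 × 19^1 ≡ 19 × 19 × 19 × 19 (mod 38)
Multiplying step by step:
  19 × 19 = 361 ≡ 19 (mod 38)
  19 × 19 = 361 ≡ 19 (mod 38)
  19 × 19 = 361 ≡ 19 (mod 38)
Result: 19^43 ≡ 19 (mod 38)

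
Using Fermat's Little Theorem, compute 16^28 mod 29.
By Fermat's Little Theorem, 16^{28} ≡ 1 (mod 29) since 29 is prime and gcd(16, 29) = 1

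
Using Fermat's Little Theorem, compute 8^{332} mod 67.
64

By Fermat's Little Theorem, a^(p-1) ≡ 1 (mod p) for prime p and gcd(a, p) = 1
Here p = 67, so 8^66 ≡ 1 (mod 67)
We can reduce the exponent: 332 mod 66 = 2
So 8^332 ≡ 8^2 (mod 67)
Computing: 8^2 mod 67 = 64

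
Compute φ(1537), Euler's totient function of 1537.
1456

Prime factorization: 1537 = 29 × 53
Using the formula φ(n) = n × Π(1 - 1/p) for each prime factor p:
φ(1537) = 1537 × (1 - 1/29) × (1 - 1/53)
φ(1537) = 1456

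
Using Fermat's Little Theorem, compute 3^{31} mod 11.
3

By Fermat's Little Theorem, a^(p-1) ≡ 1 (mod p) for prime p and gcd(a, p) = 1
Here p = 11, so 3^10 ≡ 1 (mod 11)
We can reduce the exponent: 31 mod 10 = 1
So 3^31 ≡ 3^1 (mod 11)
Computing: 3^1 mod 11 = 3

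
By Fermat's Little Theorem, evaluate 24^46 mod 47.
By Fermat's Little Theorem, 24^{46} ≡ 1 (mod 47) since 47 is prime and gcd(24, 47) = 1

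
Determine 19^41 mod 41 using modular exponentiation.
Using Fermat: 19^{40} ≡ 1 (mod 41). 41 ≡ 1 (mod 40). So 19^{41} ≡ 19^{1} ≡ 19 (mod 41)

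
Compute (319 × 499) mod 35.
1

(319 × 499) = 159181
159181 mod 35 = 1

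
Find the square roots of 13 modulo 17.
The square roots of 13 mod 17 are 8 and 9. Verify: 8² = 64 ≡ 13 (mod 17)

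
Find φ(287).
240

Prime factorization: 287 = 7 × 41
Using the formula φ(n) = n × Π(1 - 1/p) for each prime factor p:
φ(287) = 287 × (1 - 1/7) × (1 - 1/41)
φ(287) = 240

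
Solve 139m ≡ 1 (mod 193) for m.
139^(-1) ≡ 25 (mod 193). Verification: 139 × 25 = 3475 ≡ 1 (mod 193)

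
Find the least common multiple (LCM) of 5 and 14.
70

First find GCD(5, 14) using the Euclidean algorithm:
5 = 0 × 14 + 5
14 = 2 × 5 + 4
5 = 1 × 4 + 1
4 = 4 × 1 + 0
GCD(5, 14) = 1

LCM formula: LCM(a, b) = (a × b) / GCD(a, b)
LCM(5, 14) = (5 × 14) / 1
LCM(5, 14) = 70 / 1
LCM(5, 14) = 70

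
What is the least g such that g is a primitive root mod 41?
p - 1 = 40 has prime divisors 2, 5. h is a primitive root mod 41 iff h^(40/q) ≢ 1 (mod 41) for each such q.
h = 2: 2^20 ≡ 1, 2^8 ≡ 10 (mod 41); 2^20 ≡ 1, so not a primitive root.
h = 3: 3^20 ≡ 40, 3^8 ≡ 1 (mod 41); 3^8 ≡ 1, so not a primitive root.
h = 4: 4^20 ≡ 1, 4^8 ≡ 18 (mod 41); 4^20 ≡ 1, so not a primitive root.
h = 5: 5^20 ≡ 1, 5^8 ≡ 18 (mod 41); 5^20 ≡ 1, so not a primitive root.
h = 6: 6^20 ≡ 40, 6^8 ≡ 10 (mod 41); none is 1, so 6 has order 40 and is a primitive root.
The smallest primitive root mod 41 is g = 6.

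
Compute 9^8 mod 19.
8 = 8 (binary 1000). Repeated squaring mod 19: 9^1 ≡ 9; 9^2 ≡ 9² = 81 ≡ 5; 9^4 ≡ 5² = 25 ≡ 6; 9^8 ≡ 6² = 36 ≡ 17. So 9^8 ≡ 17 (mod 19).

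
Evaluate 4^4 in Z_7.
4 = 4 (binary 100). Repeated squaring mod 7: 4^1 ≡ 4; 4^2 ≡ 4² = 16 ≡ 2; 4^4 ≡ 2² = 4 ≡ 4. So 4^4 ≡ 4 (mod 7).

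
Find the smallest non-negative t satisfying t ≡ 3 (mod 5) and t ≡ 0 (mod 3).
M = 5 × 3 = 15. M₁ = 3, y₁ ≡ 2 (mod 5). M₂ = 5, y₂ ≡ 2 (mod 3). t = 3×3×2 + 0×5×2 ≡ 3 (mod 15)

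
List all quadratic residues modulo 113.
QRs mod 113: {1, 2, 4, 7, 8, 9, 11, 13, 14, 15, 16, 18, 22, 25, 26, 28, 30, 31, 32, 36, 41, 44, 49, 50, 51, 52, 53, 56, 57, 60, 61, 62, 63, 64, 69, 72, 77, 81, 82, 83, 85, 87, 88, 91, 95, 97, 98, 99, 100, 102, 104, 105, 106, 109, 111, 112}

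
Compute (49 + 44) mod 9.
3

(49 + 44) = 93
93 mod 9 = 3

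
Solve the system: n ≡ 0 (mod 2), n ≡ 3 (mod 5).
M = 2 × 5 = 10. M₁ = 5, y₁ ≡ 1 (mod 2). M₂ = 2, y₂ ≡ 3 (mod 5). n = 0×5×1 + 3×2×3 ≡ 8 (mod 10)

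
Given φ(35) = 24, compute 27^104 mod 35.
By Euler: 27^{24} ≡ 1 (mod 35) since gcd(27, 35) = 1. 104 = 4×24 + 8. So 27^{104} ≡ 27^{8} ≡ 1 (mod 35)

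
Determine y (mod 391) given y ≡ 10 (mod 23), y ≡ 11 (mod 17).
79

Using the Chinese Remainder Theorem:
M = product of moduli = 391
For equation 1: M_1 = 17, 17 ≡ 17 (mod 23), inverse of 17 mod 23 is 19 (check: 17 × 19 = 323 ≡ 1 (mod 23))
For equation 2: M_2 = 23, 23 ≡ 6 (mod 17), inverse of 23 mod 17 is 3 (check: 6 × 3 = 18 ≡ 1 (mod 17))
Combine: y ≡ Σ r_i×M_i×(M_i⁻¹ mod m_i) = 10×17×19 + 11×23×3 = 3230 + 759 = 3989
3989 mod 391 = 79
y ≡ 79 (mod 391)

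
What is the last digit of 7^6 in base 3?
7 ≡ 1 (mod 3). 6 = 4 + 2 (binary 110). Repeated squaring mod 3: 1^1 ≡ 1; 1^2 ≡ 1² = 1 ≡ 1; 1^4 ≡ 1² = 1 ≡ 1. Multiply: 7^6 ≡ 1^4 × 1^2 ≡ 1 × 1 (mod 3): 1 × 1 = 1 ≡ 1. So 7^6 ≡ 1 (mod 3).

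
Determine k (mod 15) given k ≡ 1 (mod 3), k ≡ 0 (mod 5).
10

Using the Chinese Remainder Theorem:
M = product of moduli = 15
For equation 1: M_1 = 5, 5 ≡ 2 (mod 3), inverse of 5 mod 3 is 2 (check: 2 × 2 = 4 ≡ 1 (mod 3))
For equation 2: M_2 = 3, 3 ≡ 3 (mod 5), inverse of 3 mod 5 is 2 (check: 3 × 2 = 6 ≡ 1 (mod 5))
Combine: k ≡ Σ r_i×M_i×(M_i⁻¹ mod m_i) = 1×5×2 + 0×3×2 = 10 + 0 = 10
10 mod 15 = 10
k ≡ 10 (mod 15)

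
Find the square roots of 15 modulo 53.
The square roots of 15 mod 53 are 42 and 11. Verify: 42² = 1764 ≡ 15 (mod 53)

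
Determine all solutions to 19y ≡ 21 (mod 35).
14

Since gcd(19, 35) = 1 divides 21, a solution exists.
Multiply both sides by the inverse of 19 mod 35:
  19^(-1) mod 35 = 24
  x ≡ 24 × 21 ≡ 504 ≡ 14 (mod 35)
Verification: 19 × 14 = 266 = 7 × 35 + 21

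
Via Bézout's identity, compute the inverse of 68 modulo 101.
Extended GCD: 68(-49) + 101(33) = 1. So 68^(-1) ≡ 52 ≡ 52 (mod 101). Verify: 68 × 52 = 3536 ≡ 1 (mod 101)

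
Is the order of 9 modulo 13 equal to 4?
No, the actual order is 3, not 4.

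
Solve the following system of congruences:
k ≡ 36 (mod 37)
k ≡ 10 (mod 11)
406

Using the Chinese Remainder Theorem:
M = product of moduli = 407
For equation 1: M_1 = 11, 11 ≡ 11 (mod 37), inverse of 11 mod 37 is 27 (check: 11 × 27 = 297 ≡ 1 (mod 37))
For equation 2: M_2 = 37, 37 ≡ 4 (mod 11), inverse of 37 mod 11 is 3 (check: 4 × 3 = 12 ≡ 1 (mod 11))
Combine: k ≡ Σ r_i×M_i×(M_i⁻¹ mod m_i) = 36×11×27 + 10×37×3 = 10692 + 1110 = 11802
11802 mod 407 = 406
k ≡ 406 (mod 407)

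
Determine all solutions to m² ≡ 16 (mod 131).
The square roots of 16 mod 131 are 4 and 127. Verify: 4² = 16 ≡ 16 (mod 131)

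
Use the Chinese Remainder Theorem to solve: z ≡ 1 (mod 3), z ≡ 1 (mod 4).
M = 3 × 4 = 12. M₁ = 4, y₁ ≡ 1 (mod 3). M₂ = 3, y₂ ≡ 3 (mod 4). z = 1×4×1 + 1×3×3 ≡ 1 (mod 12)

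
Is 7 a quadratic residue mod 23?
By Euler's criterion: 7^{11} ≡ 22 (mod 23). Since this equals -1 (≡ 22), 7 is not a QR.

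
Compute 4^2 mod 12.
2 = 2 (binary 10). Repeated squaring mod 12: 4^1 ≡ 4; 4^2 ≡ 4² = 16 ≡ 4. So 4^2 ≡ 4 (mod 12).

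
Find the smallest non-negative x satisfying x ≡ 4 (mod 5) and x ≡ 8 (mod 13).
M = 5 × 13 = 65. M₁ = 13, y₁ ≡ 2 (mod 5). M₂ = 5, y₂ ≡ 8 (mod 13). x = 4×13×2 + 8×5×8 ≡ 34 (mod 65)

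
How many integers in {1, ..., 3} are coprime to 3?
2

Prime factorization: 3 = 3
Using the formula φ(n) = n × Π(1 - 1/p) for each prime factor p:
φ(3) = 3 × (1 - 1/3)
φ(3) = 2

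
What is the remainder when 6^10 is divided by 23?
10 = 8 + 2 (binary 1010). Repeated squaring mod 23: 6^1 ≡ 6; 6^2 ≡ 6² = 36 ≡ 13; 6^4 ≡ 13² = 169 ≡ 8; 6^8 ≡ 8² = 64 ≡ 18. Multiply: 6^10 = 6^8 × 6^2 ≡ 18 × 13 (mod 23): 18 × 13 = 234 ≡ 4. So 6^10 ≡ 4 (mod 23).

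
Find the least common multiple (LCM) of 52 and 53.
2756

First find GCD(52, 53) using the Euclidean algorithm:
52 = 0 × 53 + 52
53 = 1 × 52 + 1
52 = 52 × 1 + 0
GCD(52, 53) = 1

LCM formula: LCM(a, b) = (a × b) / GCD(a, b)
LCM(52, 53) = (52 × 53) / 1
LCM(52, 53) = 2756 / 1
LCM(52, 53) = 2756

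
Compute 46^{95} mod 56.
16

Using successive squaring:
Binary expansion of 95: 1011111
Powers of 46 mod 56 (each is the square of the previous):
  46^1 ≡ 46 (mod 56)
  46^2 ≡ 46² = 2116 ≡ 44 (mod 56)
  46^4 ≡ 44² = 1936 ≡ 32 (mod 56)
  46^8 ≡ 32² = 1024 ≡ 16 (mod 56)
  46^16 ≡ 16² = 256 ≡ 32 (mod 56)
  46^32 ≡ 32² = 1024 ≡ 16 (mod 56)
  46^64 ≡ 16² = 256 ≡ 32 (mod 56)
95 = 64 + 16 + 8 + 4 + 2 + 1, so 46^95 = 46^64 × 46^16 × 46^8 × 46^4 × 46^2 × 46^1 ≡ 32 × 32 × 16 × 32 × 44 × 46 (mod 56)
Multiplying step by step:
  32 × 32 = 1024 ≡ 16 (mod 56)
  16 × 16 = 256 ≡ 32 (mod 56)
  32 × 32 = 1024 ≡ 16 (mod 56)
  16 × 44 = 704 ≡ 32 (mod 56)
  32 × 46 = 1472 ≡ 16 (mod 56)
Result: 46^95 ≡ 16 (mod 56)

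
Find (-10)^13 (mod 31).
Using repeated squaring. (-10) ≡ 21 (mod 31). 13 = 8 + 4 + 1 (binary 1101). Repeated squaring mod 31: 21^1 ≡ 21; 21^2 ≡ 21² = 441 ≡ 7; 21^4 ≡ 7² = 49 ≡ 18; 21^8 ≡ 18² = 324 ≡ 14. Multiply: (-10)^13 ≡ 21^8 × 21^4 × 21^1 ≡ 14 × 18 × 21 (mod 31): 14 × 18 = 252 ≡ 4; 4 × 21 = 84 ≡ 22. So (-10)^13 ≡ 22 (mod 31).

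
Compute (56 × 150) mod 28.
0

(56 × 150) = 8400
8400 mod 28 = 0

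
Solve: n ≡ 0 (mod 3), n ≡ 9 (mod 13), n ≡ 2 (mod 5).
M = 3 × 13 × 5 = 195. M₁ = 65, y₁ ≡ 2 (mod 3). M₂ = 15, y₂ ≡ 7 (mod 13). M₃ = 39, y₃ ≡ 4 (mod 5). n = 0×65×2 + 9×15×7 + 2×39×4 ≡ 87 (mod 195)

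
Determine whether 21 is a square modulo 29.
By Euler's criterion: 21^{14} ≡ 28 (mod 29). Since this equals -1 (≡ 28), 21 is not a QR.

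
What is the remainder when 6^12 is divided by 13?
Using Fermat: 6^{12} ≡ 1 (mod 13). 12 ≡ 0 (mod 12). So 6^{12} ≡ 6^{0} ≡ 1 (mod 13)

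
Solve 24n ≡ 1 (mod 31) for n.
22

Using Extended Euclidean Algorithm:
gcd(24, 31) = 1
Bezout coefficients: 24 × -9 + 31 × 7 = 1
So 24 × -9 ≡ 1 (mod 31)
The inverse is -9 mod 31 = 22
Verification: 24 × 22 = 528 = 17 × 31 + 1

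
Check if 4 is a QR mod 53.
By Euler's criterion: 4^{26} ≡ 1 (mod 53). Since this equals 1, 4 is a QR.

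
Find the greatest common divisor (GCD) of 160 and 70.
10

Using the Euclidean algorithm:
160 = 2 × 70 + 20
70 = 3 × 20 + 10
20 = 2 × 10 + 0

GCD(160, 70) = 10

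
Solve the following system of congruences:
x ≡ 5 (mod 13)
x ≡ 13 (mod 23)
174

Using the Chinese Remainder Theorem:
M = product of moduli = 299
For equation 1: M_1 = 23, 23 ≡ 10 (mod 13), inverse of 23 mod 13 is 4 (check: 10 × 4 = 40 ≡ 1 (mod 13))
For equation 2: M_2 = 13, 13 ≡ 13 (mod 23), inverse of 13 mod 23 is 16 (check: 13 × 16 = 208 ≡ 1 (mod 23))
Combine: x ≡ Σ r_i×M_i×(M_i⁻¹ mod m_i) = 5×23×4 + 13×13×16 = 460 + 2704 = 3164
3164 mod 299 = 174
x ≡ 174 (mod 299)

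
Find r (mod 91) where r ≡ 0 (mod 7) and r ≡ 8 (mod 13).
M = 7 × 13 = 91. M₁ = 13, y₁ ≡ 6 (mod 7). M₂ = 7, y₂ ≡ 2 (mod 13). r = 0×13×6 + 8×7×2 ≡ 21 (mod 91)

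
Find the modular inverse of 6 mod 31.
6^(-1) ≡ 26 (mod 31). Verification: 6 × 26 = 156 ≡ 1 (mod 31)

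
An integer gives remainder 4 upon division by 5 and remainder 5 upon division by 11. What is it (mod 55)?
M = 5 × 11 = 55. M₁ = 11, y₁ ≡ 1 (mod 5). M₂ = 5, y₂ ≡ 9 (mod 11). m = 4×11×1 + 5×5×9 ≡ 49 (mod 55). The smallest positive such number is 49.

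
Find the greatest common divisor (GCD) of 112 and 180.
4

Using the Euclidean algorithm:
112 = 0 × 180 + 112
180 = 1 × 112 + 68
112 = 1 × 68 + 44
68 = 1 × 44 + 24
44 = 1 × 24 + 20
24 = 1 × 20 + 4
20 = 5 × 4 + 0

GCD(112, 180) = 4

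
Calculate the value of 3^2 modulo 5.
2 = 2 (binary 10). Repeated squaring mod 5: 3^1 ≡ 3; 3^2 ≡ 3² = 9 ≡ 4. So 3^2 ≡ 4 (mod 5).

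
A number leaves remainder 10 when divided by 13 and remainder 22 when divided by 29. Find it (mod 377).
M = 13 × 29 = 377. M₁ = 29, y₁ ≡ 9 (mod 13). M₂ = 13, y₂ ≡ 9 (mod 29). m = 10×29×9 + 22×13×9 ≡ 283 (mod 377)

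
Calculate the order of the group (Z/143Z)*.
120

Prime factorization: 143 = 11 × 13
Using the formula φ(n) = n × Π(1 - 1/p) for each prime factor p:
φ(143) = 143 × (1 - 1/11) × (1 - 1/13)
φ(143) = 120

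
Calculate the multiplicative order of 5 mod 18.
Powers of 5 mod 18: 5^1≡5, 5^2≡7, 5^3≡17, 5^4≡13, 5^5≡11, 5^6≡1. Order = 6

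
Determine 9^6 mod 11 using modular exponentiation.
6 = 4 + 2 (binary 110). Repeated squaring mod 11: 9^1 ≡ 9; 9^2 ≡ 9² = 81 ≡ 4; 9^4 ≡ 4² = 16 ≡ 5. Multiply: 9^6 = 9^4 × 9^2 ≡ 5 × 4 (mod 11): 5 × 4 = 20 ≡ 9. So 9^6 ≡ 9 (mod 11).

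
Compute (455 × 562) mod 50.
10

(455 × 562) = 255710
255710 mod 50 = 10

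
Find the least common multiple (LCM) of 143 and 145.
20735

First find GCD(143, 145) using the Euclidean algorithm:
143 = 0 × 145 + 143
145 = 1 × 143 + 2
143 = 71 × 2 + 1
2 = 2 × 1 + 0
GCD(143, 145) = 1

LCM formula: LCM(a, b) = (a × b) / GCD(a, b)
LCM(143, 145) = (143 × 145) / 1
LCM(143, 145) = 20735 / 1
LCM(143, 145) = 20735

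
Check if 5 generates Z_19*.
p - 1 = 18 has prime divisors 2, 3. Check 5^(18/q) mod 19 for each: 5^(18/2) = 5^9 ≡ 1, 5^(18/3) = 5^6 ≡ 7 (mod 19). Since 5^9 ≡ 1 (mod 19), the order of 5 divides 9 (in fact the order is 9) ≠ 18, so it is not a primitive root.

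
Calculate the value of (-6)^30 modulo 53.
Using repeated squaring. (-6) ≡ 47 (mod 53). 30 = 16 + 8 + 4 + 2 (binary 11110). Repeated squaring mod 53: 47^1 ≡ 47; 47^2 ≡ 47² = 2209 ≡ 36; 47^4 ≡ 36² = 1296 ≡ 24; 47^8 ≡ 24² = 576 ≡ 46; 47^16 ≡ 46² = 2116 ≡ 49. Multiply: (-6)^30 ≡ 47^16 × 47^8 × 47^4 × 47^2 ≡ 49 × 46 × 24 × 36 (mod 53): 49 × 46 = 2254 ≡ 28; 28 × 24 = 672 ≡ 36; 36 × 36 = 1296 ≡ 24. So (-6)^30 ≡ 24 (mod 53).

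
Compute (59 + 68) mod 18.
1

(59 + 68) = 127
127 mod 18 = 1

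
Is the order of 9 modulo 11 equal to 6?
No, the actual order is 5, not 6.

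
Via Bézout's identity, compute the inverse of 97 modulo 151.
Extended GCD: 97(-14) + 151(9) = 1. So 97^(-1) ≡ 137 ≡ 137 (mod 151). Verify: 97 × 137 = 13289 ≡ 1 (mod 151)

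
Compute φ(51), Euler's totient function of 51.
32

Prime factorization: 51 = 3 × 17
Using the formula φ(n) = n × Π(1 - 1/p) for each prime factor p:
φ(51) = 51 × (1 - 1/3) × (1 - 1/17)
φ(51) = 32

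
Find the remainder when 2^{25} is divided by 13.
By Fermat: 2^{12} ≡ 1 (mod 13). 25 = 2×12 + 1. So 2^{25} ≡ 2^{1} ≡ 2 (mod 13)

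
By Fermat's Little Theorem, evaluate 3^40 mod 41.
By Fermat's Little Theorem, 3^{40} ≡ 1 (mod 41) since 41 is prime and gcd(3, 41) = 1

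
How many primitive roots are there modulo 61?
16

The number of primitive roots modulo p is φ(p-1) = φ(60)
φ(60) = 16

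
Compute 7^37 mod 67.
Using repeated squaring. 37 = 32 + 4 + 1 (binary 100101). Repeated squaring mod 67: 7^1 ≡ 7; 7^2 ≡ 7² = 49 ≡ 49; 7^4 ≡ 49² = 2401 ≡ 56; 7^8 ≡ 56² = 3136 ≡ 54; 7^16 ≡ 54² = 2916 ≡ 35; 7^32 ≡ 35² = 1225 ≡ 19. Multiply: 7^37 = 7^32 × 7^4 × 7^1 ≡ 19 × 56 × 7 (mod 67): 19 × 56 = 1064 ≡ 59; 59 × 7 = 413 ≡ 11. So 7^37 ≡ 11 (mod 67).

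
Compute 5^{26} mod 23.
4

Using successive squaring:
Binary expansion of 26: 11010
Powers of 5 mod 23 (each is the square of the previous):
  5^1 ≡ 5 (mod 23)
  5^2 ≡ 5² = 25 ≡ 2 (mod 23)
  5^4 ≡ 2² = 4 ≡ 4 (mod 23)
  5^8 ≡ 4² = 16 ≡ 16 (mod 23)
  5^16 ≡ 16² = 256 ≡ 3 (mod 23)
26 = 16 + 8 + 2, so 5^26 = 5^16 × 5^8 × 5^2 ≡ 3 × 16 × 2 (mod 23)
Multiplying step by step:
  3 × 16 = 48 ≡ 2 (mod 23)
  2 × 2 = 4 ≡ 4 (mod 23)
Result: 5^26 ≡ 4 (mod 23)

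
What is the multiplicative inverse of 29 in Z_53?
11

Using Extended Euclidean Algorithm:
gcd(29, 53) = 1
Bezout coefficients: 29 × 11 + 53 × -6 = 1
So 29 × 11 ≡ 1 (mod 53)
The inverse is 11 mod 53 = 11
Verification: 29 × 11 = 319 = 6 × 53 + 1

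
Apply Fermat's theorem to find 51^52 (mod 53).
By Fermat's Little Theorem, 51^{52} ≡ 1 (mod 53) since 53 is prime and gcd(51, 53) = 1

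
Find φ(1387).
1296

Prime factorization: 1387 = 19 × 73
Using the formula φ(n) = n × Π(1 - 1/p) for each prime factor p:
φ(1387) = 1387 × (1 - 1/19) × (1 - 1/73)
φ(1387) = 1296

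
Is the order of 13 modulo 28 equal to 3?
No, the actual order is 2, not 3.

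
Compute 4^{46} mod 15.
1

Using successive squaring:
Binary expansion of 46: 101110
Powers of 4 mod 15 (each is the square of the previous):
  4^1 ≡ 4 (mod 15)
  4^2 ≡ 4² = 16 ≡ 1 (mod 15)
  4^4 ≡ 1² = 1 ≡ 1 (mod 15)
  4^8 ≡ 1² = 1 ≡ 1 (mod 15)
  4^16 ≡ 1² = 1 ≡ 1 (mod 15)
  4^32 ≡ 1² = 1 ≡ 1 (mod 15)
46 = 32 + 8 + 4 + 2, so 4^46 = 4^32 × 4^8 × 4^4 × 4^2 ≡ 1 × 1 × 1 × 1 (mod 15)
Multiplying step by step:
  1 × 1 = 1 ≡ 1 (mod 15)
  1 × 1 = 1 ≡ 1 (mod 15)
  1 × 1 = 1 ≡ 1 (mod 15)
Result: 4^46 ≡ 1 (mod 15)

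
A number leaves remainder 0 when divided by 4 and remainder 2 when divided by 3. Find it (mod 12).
M = 4 × 3 = 12. M₁ = 3, y₁ ≡ 3 (mod 4). M₂ = 4, y₂ ≡ 1 (mod 3). m = 0×3×3 + 2×4×1 ≡ 8 (mod 12)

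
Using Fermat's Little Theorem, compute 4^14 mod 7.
By Fermat: 4^{6} ≡ 1 (mod 7). 14 = 2×6 + 2. So 4^{14} ≡ 4^{2} ≡ 2 (mod 7)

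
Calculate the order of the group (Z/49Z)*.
42

Prime factorization: 49 = 7^2
Using the formula φ(n) = n × Π(1 - 1/p) for each prime factor p:
φ(49) = 49 × (1 - 1/7)
φ(49) = 42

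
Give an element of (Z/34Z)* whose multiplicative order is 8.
9 has order 8 mod 34 since 9^{8} ≡ 1 (mod 34) and no smaller power works.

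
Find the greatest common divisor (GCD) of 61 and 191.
1

Using the Euclidean algorithm:
61 = 0 × 191 + 61
191 = 3 × 61 + 8
61 = 7 × 8 + 5
8 = 1 × 5 + 3
5 = 1 × 3 + 2
3 = 1 × 2 + 1
2 = 2 × 1 + 0

GCD(61, 191) = 1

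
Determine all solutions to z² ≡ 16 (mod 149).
The square roots of 16 mod 149 are 145 and 4. Verify: 145² = 21025 ≡ 16 (mod 149)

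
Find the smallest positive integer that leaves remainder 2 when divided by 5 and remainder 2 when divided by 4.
M = 5 × 4 = 20. M₁ = 4, y₁ ≡ 4 (mod 5). M₂ = 5, y₂ ≡ 1 (mod 4). z = 2×4×4 + 2×5×1 ≡ 2 (mod 20). The smallest positive such number is 2.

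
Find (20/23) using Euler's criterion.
(20/23) = 20^{11} mod 23 = -1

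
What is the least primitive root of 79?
3

A primitive root g modulo p has order p-1 = 78
Prime divisors of 78: [2, 3, 13]
g is a primitive root iff g^(78/q) ≢ 1 (mod 79) for each prime divisor q
Testing small values:
  g = 2: 2^39 ≡ 1, 2^26 ≡ 23, 2^6 ≡ 64 (mod 79) → 2^39 ≡ 1, not primitive root
  g = 3: 3^39 ≡ 78, 3^26 ≡ 23, 3^6 ≡ 18 (mod 79) → none is 1, primitive root!
The smallest primitive root is 3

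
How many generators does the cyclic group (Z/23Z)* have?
10

The number of primitive roots modulo p is φ(p-1) = φ(22)
φ(22) = 10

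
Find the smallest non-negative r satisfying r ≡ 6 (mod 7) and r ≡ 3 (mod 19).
M = 7 × 19 = 133. M₁ = 19, y₁ ≡ 3 (mod 7). M₂ = 7, y₂ ≡ 11 (mod 19). r = 6×19×3 + 3×7×11 ≡ 41 (mod 133)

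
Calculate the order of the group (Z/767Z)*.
696

Prime factorization: 767 = 13 × 59
Using the formula φ(n) = n × Π(1 - 1/p) for each prime factor p:
φ(767) = 767 × (1 - 1/13) × (1 - 1/59)
φ(767) = 696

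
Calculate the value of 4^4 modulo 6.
4 = 4 (binary 100). Repeated squaring mod 6: 4^1 ≡ 4; 4^2 ≡ 4² = 16 ≡ 4; 4^4 ≡ 4² = 16 ≡ 4. So 4^4 ≡ 4 (mod 6).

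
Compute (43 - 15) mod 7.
0

(43 - 15) = 28
28 mod 7 = 0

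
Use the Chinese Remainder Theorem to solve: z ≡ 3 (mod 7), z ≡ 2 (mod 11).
M = 7 × 11 = 77. M₁ = 11, y₁ ≡ 2 (mod 7). M₂ = 7, y₂ ≡ 8 (mod 11). z = 3×11×2 + 2×7×8 ≡ 24 (mod 77)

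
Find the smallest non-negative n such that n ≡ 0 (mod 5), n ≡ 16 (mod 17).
50

Using the Chinese Remainder Theorem:
M = product of moduli = 85
For equation 1: M_1 = 17, 17 ≡ 2 (mod 5), inverse of 17 mod 5 is 3 (check: 2 × 3 = 6 ≡ 1 (mod 5))
For equation 2: M_2 = 5, 5 ≡ 5 (mod 17), inverse of 5 mod 17 is 7 (check: 5 × 7 = 35 ≡ 1 (mod 17))
Combine: n ≡ Σ r_i×M_i×(M_i⁻¹ mod m_i) = 0×17×3 + 16×5×7 = 0 + 560 = 560
560 mod 85 = 50
n ≡ 50 (mod 85)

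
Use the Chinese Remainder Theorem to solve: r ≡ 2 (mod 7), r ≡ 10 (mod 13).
M = 7 × 13 = 91. M₁ = 13, y₁ ≡ 6 (mod 7). M₂ = 7, y₂ ≡ 2 (mod 13). r = 2×13×6 + 10×7×2 ≡ 23 (mod 91)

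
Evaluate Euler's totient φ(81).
54

Prime factorization: 81 = 3^4
Using the formula φ(n) = n × Π(1 - 1/p) for each prime factor p:
φ(81) = 81 × (1 - 1/3)
φ(81) = 54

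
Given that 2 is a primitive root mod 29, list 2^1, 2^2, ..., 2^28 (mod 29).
g^1, g^2, ..., g^{28} mod 29: {2, 4, 8, 16, 3, 6, 12, 24, 19, 9, 18, 7, 14, 28, 27, 25, 21, 13, 26, 23, 17, 5, 10, 20, 11, 22, 15, 1}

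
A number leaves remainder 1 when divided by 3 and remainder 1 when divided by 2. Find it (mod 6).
M = 3 × 2 = 6. M₁ = 2, y₁ ≡ 2 (mod 3). M₂ = 3, y₂ ≡ 1 (mod 2). y = 1×2×2 + 1×3×1 ≡ 1 (mod 6)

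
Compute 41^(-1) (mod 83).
41^(-1) ≡ 81 (mod 83). Verification: 41 × 81 = 3321 ≡ 1 (mod 83)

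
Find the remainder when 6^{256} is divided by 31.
By Fermat: 6^{30} ≡ 1 (mod 31). 256 = 8×30 + 16. So 6^{256} ≡ 6^{16} ≡ 25 (mod 31)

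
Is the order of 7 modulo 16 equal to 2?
Yes, ord_16(7) = 2.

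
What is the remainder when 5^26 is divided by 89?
Using repeated squaring. 26 = 16 + 8 + 2 (binary 11010). Repeated squaring mod 89: 5^1 ≡ 5; 5^2 ≡ 5² = 25 ≡ 25; 5^4 ≡ 25² = 625 ≡ 2; 5^8 ≡ 2² = 4 ≡ 4; 5^16 ≡ 4² = 16 ≡ 16. Multiply: 5^26 = 5^16 × 5^8 × 5^2 ≡ 16 × 4 × 25 (mod 89): 16 × 4 = 64 ≡ 64; 64 × 25 = 1600 ≡ 87. So 5^26 ≡ 87 (mod 89).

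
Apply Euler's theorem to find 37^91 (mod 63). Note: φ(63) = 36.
By Euler: 37^{36} ≡ 1 (mod 63) since gcd(37, 63) = 1. 91 = 2×36 + 19. So 37^{91} ≡ 37^{19} ≡ 37 (mod 63)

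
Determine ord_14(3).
Powers of 3 mod 14: 3^1≡3, 3^2≡9, 3^3≡13, 3^4≡11, 3^5≡5, 3^6≡1. Order = 6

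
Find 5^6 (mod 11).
6 = 4 + 2 (binary 110). Repeated squaring mod 11: 5^1 ≡ 5; 5^2 ≡ 5² = 25 ≡ 3; 5^4 ≡ 3² = 9 ≡ 9. Multiply: 5^6 = 5^4 × 5^2 ≡ 9 × 3 (mod 11): 9 × 3 = 27 ≡ 5. So 5^6 ≡ 5 (mod 11).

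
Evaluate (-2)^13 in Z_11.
Using Fermat: (-2)^{10} ≡ 1 (mod 11). 13 ≡ 3 (mod 10). So (-2)^{13} ≡ (-2)^{3} ≡ 3 (mod 11)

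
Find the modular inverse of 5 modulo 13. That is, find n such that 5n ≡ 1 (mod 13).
8

Using Extended Euclidean Algorithm:
gcd(5, 13) = 1
Bezout coefficients: 5 × -5 + 13 × 2 = 1
So 5 × -5 ≡ 1 (mod 13)
The inverse is -5 mod 13 = 8
Verification: 5 × 8 = 40 = 3 × 13 + 1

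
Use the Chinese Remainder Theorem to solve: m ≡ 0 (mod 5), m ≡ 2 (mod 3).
M = 5 × 3 = 15. M₁ = 3, y₁ ≡ 2 (mod 5). M₂ = 5, y₂ ≡ 2 (mod 3). m = 0×3×2 + 2×5×2 ≡ 5 (mod 15)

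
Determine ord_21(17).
Powers of 17 mod 21: 17^1≡17, 17^2≡16, 17^3≡20, 17^4≡4, 17^5≡5, 17^6≡1. Order = 6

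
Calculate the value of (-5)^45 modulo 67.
Using repeated squaring. (-5) ≡ 62 (mod 67). 45 = 32 + 8 + 4 + 1 (binary 101101). Repeated squaring mod 67: 62^1 ≡ 62; 62^2 ≡ 62² = 3844 ≡ 25; 62^4 ≡ 25² = 625 ≡ 22; 62^8 ≡ 22² = 484 ≡ 15; 62^16 ≡ 15² = 225 ≡ 24; 62^32 ≡ 24² = 576 ≡ 40. Multiply: (-5)^45 ≡ 62^32 × 62^8 × 62^4 × 62^1 ≡ 40 × 15 × 22 × 62 (mod 67): 40 × 15 = 600 ≡ 64; 64 × 22 = 1408 ≡ 1; 1 × 62 = 62 ≡ 62. So (-5)^45 ≡ 62 (mod 67).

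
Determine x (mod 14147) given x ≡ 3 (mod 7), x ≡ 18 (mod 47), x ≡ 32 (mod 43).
1193

Using the Chinese Remainder Theorem:
M = product of moduli = 14147
For equation 1: M_1 = 2021, 2021 ≡ 5 (mod 7), inverse of 2021 mod 7 is 3 (check: 5 × 3 = 15 ≡ 1 (mod 7))
For equation 2: M_2 = 301, 301 ≡ 19 (mod 47), inverse of 301 mod 47 is 5 (check: 19 × 5 = 95 ≡ 1 (mod 47))
For equation 3: M_3 = 329, 329 ≡ 28 (mod 43), inverse of 329 mod 43 is 20 (check: 28 × 20 = 560 ≡ 1 (mod 43))
Combine: x ≡ Σ r_i×M_i×(M_i⁻¹ mod m_i) = 3×2021×3 + 18×301×5 + 32×329×20 = 18189 + 27090 + 210560 = 255839
255839 mod 14147 = 1193
x ≡ 1193 (mod 14147)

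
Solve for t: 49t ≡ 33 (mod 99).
33

Since gcd(49, 99) = 1 divides 33, a solution exists.
Multiply both sides by the inverse of 49 mod 99:
  49^(-1) mod 99 = 97
  x ≡ 97 × 33 ≡ 3201 ≡ 33 (mod 99)
Verification: 49 × 33 = 1617 = 16 × 99 + 33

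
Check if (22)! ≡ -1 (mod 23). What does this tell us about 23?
(22)! mod 23 = 22. Since this equals -1 (mod 23), Wilson confirms 23 is prime.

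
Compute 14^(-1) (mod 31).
14^(-1) ≡ 20 (mod 31). Verification: 14 × 20 = 280 ≡ 1 (mod 31)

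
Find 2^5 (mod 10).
5 = 4 + 1 (binary 101). Repeated squaring mod 10: 2^1 ≡ 2; 2^2 ≡ 2² = 4 ≡ 4; 2^4 ≡ 4² = 16 ≡ 6. Multiply: 2^5 = 2^4 × 2^1 ≡ 6 × 2 (mod 10): 6 × 2 = 12 ≡ 2. So 2^5 ≡ 2 (mod 10).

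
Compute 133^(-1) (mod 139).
133^(-1) ≡ 23 (mod 139). Verification: 133 × 23 = 3059 ≡ 1 (mod 139)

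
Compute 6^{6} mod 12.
0

Using successive squaring:
Binary expansion of 6: 110
Powers of 6 mod 12 (each is the square of the previous):
  6^1 ≡ 6 (mod 12)
  6^2 ≡ 6² = 36 ≡ 0 (mod 12)
  6^4 ≡ 0² = 0 ≡ 0 (mod 12)
6 = 4 + 2, so 6^6 = 6^4 × 6^2 ≡ 0 × 0 (mod 12)
Multiplying step by step:
  0 × 0 = 0 ≡ 0 (mod 12)
Result: 6^6 ≡ 0 (mod 12)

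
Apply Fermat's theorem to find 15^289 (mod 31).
By Fermat: 15^{30} ≡ 1 (mod 31). 289 ≡ 19 (mod 30). So 15^{289} ≡ 15^{19} ≡ 29 (mod 31)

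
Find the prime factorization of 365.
5 × 73

Divide by primes starting from smallest:
365 ÷ 5 = 73
73 ÷ 73 = 1

365 = 5 × 73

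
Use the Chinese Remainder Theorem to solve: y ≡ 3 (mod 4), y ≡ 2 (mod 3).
M = 4 × 3 = 12. M₁ = 3, y₁ ≡ 3 (mod 4). M₂ = 4, y₂ ≡ 1 (mod 3). y = 3×3×3 + 2×4×1 ≡ 11 (mod 12)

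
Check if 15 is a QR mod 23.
By Euler's criterion: 15^{11} ≡ 22 (mod 23). Since this equals -1 (≡ 22), 15 is not a QR.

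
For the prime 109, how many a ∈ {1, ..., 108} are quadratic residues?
For prime 109, there are (p-1)/2 = (109-1)/2 = 54 quadratic residues (excluding 0).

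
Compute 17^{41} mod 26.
23

Using successive squaring:
Binary expansion of 41: 101001
Powers of 17 mod 26 (each is the square of the previous):
  17^1 ≡ 17 (mod 26)
  17^2 ≡ 17² = 289 ≡ 3 (mod 26)
  17^4 ≡ 3² = 9 ≡ 9 (mod 26)
  17^8 ≡ 9² = 81 ≡ 3 (mod 26)
  17^16 ≡ 3² = 9 ≡ 9 (mod 26)
  17^32 ≡ 9² = 81 ≡ 3 (mod 26)
41 = 32 + 8 + 1, so 17^41 = 17^32 × 17^8 × 17^1 ≡ 3 × 3 × 17 (mod 26)
Multiplying step by step:
  3 × 3 = 9 ≡ 9 (mod 26)
  9 × 17 = 153 ≡ 23 (mod 26)
Result: 17^41 ≡ 23 (mod 26)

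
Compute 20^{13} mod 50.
0

Using successive squaring:
Binary expansion of 13: 1101
Powers of 20 mod 50 (each is the square of the previous):
  20^1 ≡ 20 (mod 50)
  20^2 ≡ 20² = 400 ≡ 0 (mod 50)
  20^4 ≡ 0² = 0 ≡ 0 (mod 50)
  20^8 ≡ 0² = 0 ≡ 0 (mod 50)
13 = 8 + 4 + 1, so 20^13 = 20^8 × 20^4 × 20^1 ≡ 0 × 0 × 20 (mod 50)
Multiplying step by step:
  0 × 0 = 0 ≡ 0 (mod 50)
  0 × 20 = 0 ≡ 0 (mod 50)
Result: 20^13 ≡ 0 (mod 50)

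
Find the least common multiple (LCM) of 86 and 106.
4558

First find GCD(86, 106) using the Euclidean algorithm:
86 = 0 × 106 + 86
106 = 1 × 86 + 20
86 = 4 × 20 + 6
20 = 3 × 6 + 2
6 = 3 × 2 + 0
GCD(86, 106) = 2

LCM formula: LCM(a, b) = (a × b) / GCD(a, b)
LCM(86, 106) = (86 × 106) / 2
LCM(86, 106) = 9116 / 2
LCM(86, 106) = 4558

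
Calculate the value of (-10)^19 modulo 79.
Using repeated squaring. (-10) ≡ 69 (mod 79). 19 = 16 + 2 + 1 (binary 10011). Repeated squaring mod 79: 69^1 ≡ 69; 69^2 ≡ 69² = 4761 ≡ 21; 69^4 ≡ 21² = 441 ≡ 46; 69^8 ≡ 46² = 2116 ≡ 62; 69^16 ≡ 62² = 3844 ≡ 52. Multiply: (-10)^19 ≡ 69^16 × 69^2 × 69^1 ≡ 52 × 21 × 69 (mod 79): 52 × 21 = 1092 ≡ 65; 65 × 69 = 4485 ≡ 61. So (-10)^19 ≡ 61 (mod 79).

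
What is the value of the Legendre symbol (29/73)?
(29/73) = 29^{36} mod 73 = -1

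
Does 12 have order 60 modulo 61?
p - 1 = 60 has prime divisors 2, 3, 5. Check 12^(60/q) mod 61 for each: 12^(60/2) = 12^30 ≡ 1, 12^(60/3) = 12^20 ≡ 13, 12^(60/5) = 12^12 ≡ 58 (mod 61). Since 12^30 ≡ 1 (mod 61), the order of 12 divides 30 (in fact the order is 15) ≠ 60, so it is not a primitive root.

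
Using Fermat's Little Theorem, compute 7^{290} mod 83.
11

By Fermat's Little Theorem, a^(p-1) ≡ 1 (mod p) for prime p and gcd(a, p) = 1
Here p = 83, so 7^82 ≡ 1 (mod 83)
We can reduce the exponent: 290 mod 82 = 44
So 7^290 ≡ 7^44 (mod 83)
Computing: 7^44 mod 83 = 11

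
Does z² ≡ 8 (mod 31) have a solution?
By Euler's criterion: 8^{15} ≡ 1 (mod 31). Since this equals 1, 8 is a QR.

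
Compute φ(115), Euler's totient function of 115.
88

Prime factorization: 115 = 5 × 23
Using the formula φ(n) = n × Π(1 - 1/p) for each prime factor p:
φ(115) = 115 × (1 - 1/5) × (1 - 1/23)
φ(115) = 88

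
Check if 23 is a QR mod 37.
By Euler's criterion: 23^{18} ≡ 36 (mod 37). Since this equals -1 (≡ 36), 23 is not a QR.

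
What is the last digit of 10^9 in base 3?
10 ≡ 1 (mod 3). 9 = 8 + 1 (binary 1001). Repeated squaring mod 3: 1^1 ≡ 1; 1^2 ≡ 1² = 1 ≡ 1; 1^4 ≡ 1² = 1 ≡ 1; 1^8 ≡ 1² = 1 ≡ 1. Multiply: 10^9 ≡ 1^8 × 1^1 ≡ 1 × 1 (mod 3): 1 × 1 = 1 ≡ 1. So 10^9 ≡ 1 (mod 3).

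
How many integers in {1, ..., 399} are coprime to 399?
216

Prime factorization: 399 = 3 × 7 × 19
Using the formula φ(n) = n × Π(1 - 1/p) for each prime factor p:
φ(399) = 399 × (1 - 1/3) × (1 - 1/7) × (1 - 1/19)
φ(399) = 216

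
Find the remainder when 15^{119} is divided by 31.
By Fermat: 15^{30} ≡ 1 (mod 31). 119 = 3×30 + 29. So 15^{119} ≡ 15^{29} ≡ 29 (mod 31)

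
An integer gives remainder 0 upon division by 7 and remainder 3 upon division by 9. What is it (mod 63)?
M = 7 × 9 = 63. M₁ = 9, y₁ ≡ 4 (mod 7). M₂ = 7, y₂ ≡ 4 (mod 9). t = 0×9×4 + 3×7×4 ≡ 21 (mod 63). The smallest positive such number is 21.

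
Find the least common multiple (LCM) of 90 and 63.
630

First find GCD(90, 63) using the Euclidean algorithm:
90 = 1 × 63 + 27
63 = 2 × 27 + 9
27 = 3 × 9 + 0
GCD(90, 63) = 9

LCM formula: LCM(a, b) = (a × b) / GCD(a, b)
LCM(90, 63) = (90 × 63) / 9
LCM(90, 63) = 5670 / 9
LCM(90, 63) = 630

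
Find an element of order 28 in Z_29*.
2 has order 28 mod 29 since 2^{28} ≡ 1 (mod 29) and no smaller power works.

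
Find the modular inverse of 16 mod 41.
16^(-1) ≡ 18 (mod 41). Verification: 16 × 18 = 288 ≡ 1 (mod 41)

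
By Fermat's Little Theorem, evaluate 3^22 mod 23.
By Fermat's Little Theorem, 3^{22} ≡ 1 (mod 23) since 23 is prime and gcd(3, 23) = 1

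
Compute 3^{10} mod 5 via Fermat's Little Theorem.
4

By Fermat's Little Theorem, a^(p-1) ≡ 1 (mod p) for prime p and gcd(a, p) = 1
Here p = 5, so 3^4 ≡ 1 (mod 5)
We can reduce the exponent: 10 mod 4 = 2
So 3^10 ≡ 3^2 (mod 5)
Computing: 3^2 mod 5 = 4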